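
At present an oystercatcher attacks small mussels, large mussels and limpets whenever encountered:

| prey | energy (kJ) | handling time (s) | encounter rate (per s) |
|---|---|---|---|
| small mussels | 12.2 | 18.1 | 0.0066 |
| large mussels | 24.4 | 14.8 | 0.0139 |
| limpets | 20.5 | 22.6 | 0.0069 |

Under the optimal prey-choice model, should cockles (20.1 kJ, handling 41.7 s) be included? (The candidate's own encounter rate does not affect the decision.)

On small mussels, large mussels and limpets alone, R = ΣλE/(1+Σλh) = 0.5611/1.481 = 0.3789 kJ/s.
Profitability of cockles: 20.1/41.7 = 0.482 kJ/s.
0.482 > 0.3789, so adding cockles raises the average — include it.

Yes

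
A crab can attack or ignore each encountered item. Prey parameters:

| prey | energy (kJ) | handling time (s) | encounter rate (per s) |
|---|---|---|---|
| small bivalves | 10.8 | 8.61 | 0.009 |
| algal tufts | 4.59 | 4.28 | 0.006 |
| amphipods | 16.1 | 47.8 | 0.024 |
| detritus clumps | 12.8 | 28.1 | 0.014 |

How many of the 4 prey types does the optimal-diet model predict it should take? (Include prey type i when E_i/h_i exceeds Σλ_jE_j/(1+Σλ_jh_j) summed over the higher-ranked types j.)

4

E/h in descending order: small bivalves 1.25, algal tufts 1.07, detritus clumps 0.456, amphipods 0.337 kJ/s. The optimal diet is the largest prefix of this list for which every included type satisfies E_i/h_i > R on the types above it.
Rate on top 1: 0.09021. algal tufts: 1.07 > 0.09021 → include.
Rate on top 2: 0.1131. detritus clumps: 0.456 > 0.1131 → include.
Rate on top 3: 0.2031. amphipods: 0.337 > 0.2031 → include.
Optimal diet: small bivalves, algal tufts, detritus clumps, amphipods — 4 of 4 types.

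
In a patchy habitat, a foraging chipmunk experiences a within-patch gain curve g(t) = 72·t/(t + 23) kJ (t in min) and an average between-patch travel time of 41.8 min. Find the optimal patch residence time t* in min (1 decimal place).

31.0 min

Optimal t* satisfies g'(t*) = g(t*)/(T + t*).
g'(t) = 72·23/(t + 23)². Setting 72·23/(t+23)² = 72t/[(t+23)(41.8+t)] gives 23(41.8+t) = t(t+23), so t² = 23×41.8 = 961.4.
t* = √961.4 = 31.01 min.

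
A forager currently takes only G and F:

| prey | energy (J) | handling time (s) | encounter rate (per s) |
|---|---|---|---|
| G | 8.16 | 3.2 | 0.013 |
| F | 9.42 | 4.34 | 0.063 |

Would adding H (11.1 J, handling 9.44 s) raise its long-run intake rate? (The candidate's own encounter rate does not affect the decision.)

Current rate: (0.013×8.16 + 0.063×9.42)/(1 + 0.013×3.2 + 0.063×4.34) = 0.532 J/s.
Profitability of H: 11.1/9.44 = 1.176 J/s.
1.176 > 0.532, so adding H raises the average — include it.

Yes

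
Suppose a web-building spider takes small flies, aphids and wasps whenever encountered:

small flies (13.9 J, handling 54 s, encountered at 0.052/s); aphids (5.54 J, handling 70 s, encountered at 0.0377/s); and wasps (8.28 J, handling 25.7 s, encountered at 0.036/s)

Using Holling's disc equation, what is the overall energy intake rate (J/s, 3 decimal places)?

0.167 J/s

Energy encountered per unit search time: 0.052×13.9 + 0.0377×5.54 + 0.036×8.28 = 1.23 J/s.
Handling time per unit search time: 0.052×54 + 0.0377×70 + 0.036×25.7 = 6.372.
Rate = 1.23/(1 + 6.372) = 0.1668 J/s.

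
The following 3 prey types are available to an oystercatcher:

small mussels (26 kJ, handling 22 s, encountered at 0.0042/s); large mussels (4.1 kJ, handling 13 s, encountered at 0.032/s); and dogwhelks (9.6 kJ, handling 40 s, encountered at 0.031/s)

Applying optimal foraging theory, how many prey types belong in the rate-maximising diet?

Profitabilities (E/h, kJ/s): small mussels 1.18, large mussels 0.315, dogwhelks 0.24. Add prey in this order while the next type's profitability exceeds the intake rate on those already taken.
Rate on top 1: 0.09996. large mussels: 0.315 > 0.09996 → include.
Rate on top 2: 0.1594. dogwhelks: 0.24 > 0.1594 → include.
Optimal diet: small mussels, large mussels, dogwhelks — 3 of 3 types.

3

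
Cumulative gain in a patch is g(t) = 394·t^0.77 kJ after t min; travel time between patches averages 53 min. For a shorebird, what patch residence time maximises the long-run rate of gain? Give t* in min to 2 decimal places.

177.43 min

By the marginal value theorem, leave when the instantaneous gain rate g'(t) equals the habitat-wide average g(t)/(T + t).
g'(t) = 0.77·394·t^-0.23. Setting 0.77·394·t^-0.23 = 394·t^0.77/(53+t) gives 0.77(53+t) = t, so 0.23·t = 0.77×53.
t* = 0.77×53/0.23 = 177.4 min.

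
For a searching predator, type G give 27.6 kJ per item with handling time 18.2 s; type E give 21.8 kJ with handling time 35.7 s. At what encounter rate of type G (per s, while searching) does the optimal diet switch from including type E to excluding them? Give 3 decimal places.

Drop type E once their profitability E₂/h₂ falls below the rate achievable on type G alone: E₂/h₂ = λE₁/(1 + λh₁).
Solve for λ: λE₁h₂ = E₂(1 + λh₁) → λ(E₁h₂ − E₂h₁) = E₂ → λ = E₂/(E₁h₂ − E₂h₁).
λ = 21.8/(27.6×35.7 − 21.8×18.2) = 21.8/588.6 = 0.03704 per s.

0.037 per s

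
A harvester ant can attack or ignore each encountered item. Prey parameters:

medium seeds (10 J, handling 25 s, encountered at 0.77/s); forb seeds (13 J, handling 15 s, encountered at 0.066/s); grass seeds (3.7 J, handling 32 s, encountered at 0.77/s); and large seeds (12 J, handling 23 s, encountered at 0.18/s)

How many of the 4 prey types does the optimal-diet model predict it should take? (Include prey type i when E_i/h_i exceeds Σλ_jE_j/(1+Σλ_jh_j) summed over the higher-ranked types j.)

E/h in descending order: forb seeds 0.867, large seeds 0.522, medium seeds 0.4, grass seeds 0.116 J/s. The optimal diet is the largest prefix of this list for which every included type satisfies E_i/h_i > R on the types above it.
Rate on top 1: 0.4312. large seeds: 0.522 > 0.4312 → include.
Rate on top 2: 0.4923. medium seeds: 0.4 < 0.4923 → exclude; stop.
Optimal diet: forb seeds, large seeds — 2 of 4 types.

2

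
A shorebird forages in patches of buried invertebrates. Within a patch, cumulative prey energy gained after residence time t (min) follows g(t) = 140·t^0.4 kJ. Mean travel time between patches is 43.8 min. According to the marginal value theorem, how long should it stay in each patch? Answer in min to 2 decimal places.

Maximise g(t)/(T+t): set derivative to zero → g'(t)(T+t) = g(t).
g'(t) = 0.4·140·t^-0.6. Setting 0.4·140·t^-0.6 = 140·t^0.4/(43.8+t) gives 0.4(43.8+t) = t, so 0.60·t = 0.4×43.8.
t* = 0.4×43.8/0.60 = 29.2 min.

29.20 min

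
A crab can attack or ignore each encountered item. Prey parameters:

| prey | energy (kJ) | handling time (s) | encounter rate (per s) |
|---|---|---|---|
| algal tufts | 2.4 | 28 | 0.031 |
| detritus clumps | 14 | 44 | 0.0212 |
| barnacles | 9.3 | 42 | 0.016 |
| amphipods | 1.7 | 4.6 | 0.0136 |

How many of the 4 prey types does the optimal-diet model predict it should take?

E/h in descending order: amphipods 0.37, detritus clumps 0.318, barnacles 0.221, algal tufts 0.0857 kJ/s. The optimal diet is the largest prefix of this list for which every included type satisfies E_i/h_i > R on the types above it.
Rate on top 1: 0.02176. detritus clumps: 0.318 > 0.02176 → include.
Rate on top 2: 0.1603. barnacles: 0.221 > 0.1603 → include.
Rate on top 3: 0.1757. algal tufts: 0.0857 < 0.1757 → exclude; stop.
Optimal diet: amphipods, detritus clumps, barnacles — 3 of 4 types.

3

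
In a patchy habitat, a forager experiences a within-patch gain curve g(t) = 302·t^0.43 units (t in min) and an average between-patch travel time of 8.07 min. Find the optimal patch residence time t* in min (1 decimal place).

Maximise g(t)/(T+t): set derivative to zero → g'(t)(T+t) = g(t).
g'(t) = 0.43·302·t^-0.57. Setting 0.43·302·t^-0.57 = 302·t^0.43/(8.07+t) gives 0.43(8.07+t) = t, so 0.57·t = 0.43×8.07.
t* = 0.43×8.07/0.57 = 6.088 min.

6.1 min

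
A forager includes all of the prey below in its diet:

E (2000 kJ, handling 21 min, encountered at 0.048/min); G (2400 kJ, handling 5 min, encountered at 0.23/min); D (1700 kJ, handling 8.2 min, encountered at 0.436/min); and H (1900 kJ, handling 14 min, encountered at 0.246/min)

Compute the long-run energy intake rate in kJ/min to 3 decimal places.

R = Σλ_iE_i / (1 + Σλ_ih_i)
Numerator: 0.048×2000 + 0.23×2400 + 0.436×1700 + 0.246×1900 = 1857
Denominator: 1 + 0.048×21 + 0.23×5 + 0.436×8.2 + 0.246×14 = 10.18
R = 1857/10.18 = 182.4 kJ/min

182.427 kJ/min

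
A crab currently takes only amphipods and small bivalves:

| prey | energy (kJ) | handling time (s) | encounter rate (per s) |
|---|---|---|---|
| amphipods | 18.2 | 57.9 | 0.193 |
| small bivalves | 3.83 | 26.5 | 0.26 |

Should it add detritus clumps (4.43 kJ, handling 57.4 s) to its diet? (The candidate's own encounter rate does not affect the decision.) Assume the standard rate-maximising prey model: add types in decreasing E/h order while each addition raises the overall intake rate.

No

Intake rate on the current diet: R = (0.193×18.2 + 0.26×3.83) / (1 + 0.193×57.9 + 0.26×26.5) = 4.508/19.06 = 0.2365 kJ/s.
Profitability of detritus clumps: 4.43/57.4 = 0.07718 kJ/s.
Since 0.07718 < R, time spent handling detritus clumps is better spent searching.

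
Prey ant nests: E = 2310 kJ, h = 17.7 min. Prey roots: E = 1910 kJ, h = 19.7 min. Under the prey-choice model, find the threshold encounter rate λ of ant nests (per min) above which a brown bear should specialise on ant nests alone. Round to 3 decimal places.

0.163 per min

At the threshold, the rate on ant nests alone equals the profitability of roots: λ·2310/(1 + λ·17.7) = 1910/19.7 = 96.95.
Rearranging, λ(2310 − 96.95×17.7) = 96.95, so λ = 96.95/593.9 = 0.1632 per min.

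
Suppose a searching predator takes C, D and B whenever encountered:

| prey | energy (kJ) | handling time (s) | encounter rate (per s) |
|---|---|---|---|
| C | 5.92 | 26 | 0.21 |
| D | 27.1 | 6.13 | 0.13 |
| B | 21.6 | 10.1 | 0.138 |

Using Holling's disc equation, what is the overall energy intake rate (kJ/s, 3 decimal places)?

0.896 kJ/s

Energy encountered per unit search time: 0.21×5.92 + 0.13×27.1 + 0.138×21.6 = 7.747 kJ/s.
Handling time per unit search time: 0.21×26 + 0.13×6.13 + 0.138×10.1 = 7.651.
Rate = 7.747/(1 + 7.651) = 0.8955 kJ/s.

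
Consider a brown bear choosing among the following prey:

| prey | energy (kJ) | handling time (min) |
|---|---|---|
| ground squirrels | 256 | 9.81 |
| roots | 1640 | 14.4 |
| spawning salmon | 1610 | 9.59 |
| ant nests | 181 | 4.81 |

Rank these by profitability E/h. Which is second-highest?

Profitability E/h (kJ/min): ground squirrels = 256/9.81 = 26.1, roots = 1640/14.4 = 114, spawning salmon = 1610/9.59 = 168, ant nests = 181/4.81 = 37.6.
Ranked: spawning salmon > roots > ant nests > ground squirrels.

roots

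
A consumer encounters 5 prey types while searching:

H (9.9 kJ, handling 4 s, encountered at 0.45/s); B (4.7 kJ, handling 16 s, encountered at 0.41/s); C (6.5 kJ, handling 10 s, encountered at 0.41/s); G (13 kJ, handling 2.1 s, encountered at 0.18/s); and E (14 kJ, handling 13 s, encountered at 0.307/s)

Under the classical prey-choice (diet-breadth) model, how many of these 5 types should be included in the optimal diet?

E/h in descending order: G 6.19, H 2.48, E 1.08, C 0.65, B 0.294 kJ/s. The optimal diet is the largest prefix of this list for which every included type satisfies E_i/h_i > R on the types above it.
Rate on top 1: 1.698. H: 2.48 > 1.698 → include.
Rate on top 2: 2.138. E: 1.08 < 2.138 → exclude; stop.
Optimal diet: G, H — 2 of 5 types.

2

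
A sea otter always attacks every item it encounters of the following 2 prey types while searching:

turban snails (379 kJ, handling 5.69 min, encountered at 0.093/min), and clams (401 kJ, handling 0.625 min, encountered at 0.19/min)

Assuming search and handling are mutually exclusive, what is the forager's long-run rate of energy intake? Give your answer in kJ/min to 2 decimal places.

67.62 kJ/min

R = Σλ_iE_i / (1 + Σλ_ih_i)
Numerator: 0.093×379 + 0.19×401 = 111.4
Denominator: 1 + 0.093×5.69 + 0.19×0.625 = 1.648
R = 111.4/1.648 = 67.62 kJ/min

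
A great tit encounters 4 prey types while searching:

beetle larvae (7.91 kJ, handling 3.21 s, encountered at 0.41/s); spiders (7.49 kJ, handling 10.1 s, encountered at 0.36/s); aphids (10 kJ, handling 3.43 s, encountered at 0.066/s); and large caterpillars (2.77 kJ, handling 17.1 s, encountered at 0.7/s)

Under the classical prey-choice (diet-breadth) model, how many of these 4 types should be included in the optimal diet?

E/h in descending order: aphids 2.92, beetle larvae 2.46, spiders 0.742, large caterpillars 0.162 kJ/s. The optimal diet is the largest prefix of this list for which every included type satisfies E_i/h_i > R on the types above it.
Rate on top 1: 0.5382. beetle larvae: 2.46 > 0.5382 → include.
Rate on top 2: 1.535. spiders: 0.742 < 1.535 → exclude; stop.
Optimal diet: aphids, beetle larvae — 2 of 4 types.

2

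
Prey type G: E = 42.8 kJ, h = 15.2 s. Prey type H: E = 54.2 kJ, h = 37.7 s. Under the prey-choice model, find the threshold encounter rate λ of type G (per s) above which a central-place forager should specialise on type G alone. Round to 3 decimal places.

The zero-one rule: include type H iff E₂/h₂ > λE₁/(1+λh₁). Equality gives the switch point.
λE₁h₂ = E₂ + λE₂h₁ ⇒ λ = E₂/(E₁h₂ − E₂h₁) = 54.2/(1614 − 823.8) = 0.06863 per s.

0.069 per s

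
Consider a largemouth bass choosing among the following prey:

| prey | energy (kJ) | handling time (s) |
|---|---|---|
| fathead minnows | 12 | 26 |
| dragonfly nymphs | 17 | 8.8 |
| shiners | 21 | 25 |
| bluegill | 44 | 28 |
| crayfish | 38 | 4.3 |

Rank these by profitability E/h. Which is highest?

crayfish

In descending order of E/h:
crayfish: 38/4.3 = 8.84 kJ/s
dragonfly nymphs: 17/8.8 = 1.93 kJ/s
bluegill: 44/28 = 1.57 kJ/s
shiners: 21/25 = 0.84 kJ/s
fathead minnows: 12/26 = 0.462 kJ/s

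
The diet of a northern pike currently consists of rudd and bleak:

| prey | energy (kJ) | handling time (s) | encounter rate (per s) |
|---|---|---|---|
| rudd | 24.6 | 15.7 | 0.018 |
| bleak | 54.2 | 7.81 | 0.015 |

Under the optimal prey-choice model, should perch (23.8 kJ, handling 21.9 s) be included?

Intake rate on the current diet: R = (0.018×24.6 + 0.015×54.2) / (1 + 0.018×15.7 + 0.015×7.81) = 1.256/1.4 = 0.8972 kJ/s.
perch: E/h = 23.8/21.9 = 1.087 kJ/s.
1.087 > 0.8972, so adding perch raises the average — include it.

Yes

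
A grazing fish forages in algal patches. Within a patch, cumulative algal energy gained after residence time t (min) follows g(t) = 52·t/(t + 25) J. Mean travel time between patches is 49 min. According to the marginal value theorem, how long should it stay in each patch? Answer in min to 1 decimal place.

35.0 min

Maximise g(t)/(T+t): set derivative to zero → g'(t)(T+t) = g(t).
g'(t) = 52·25/(t + 25)². Setting 52·25/(t+25)² = 52t/[(t+25)(49+t)] gives 25(49+t) = t(t+25), so t² = 25×49 = 1225.
t* = √1225 = 35 min.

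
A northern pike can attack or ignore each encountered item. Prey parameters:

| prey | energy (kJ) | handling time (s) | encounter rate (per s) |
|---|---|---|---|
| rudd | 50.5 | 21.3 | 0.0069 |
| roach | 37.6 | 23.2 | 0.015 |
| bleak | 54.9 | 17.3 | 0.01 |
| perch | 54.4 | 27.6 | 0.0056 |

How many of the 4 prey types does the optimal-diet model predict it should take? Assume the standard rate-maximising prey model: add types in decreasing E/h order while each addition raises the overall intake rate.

4

E/h in descending order: bleak 3.17, rudd 2.37, perch 1.97, roach 1.62 kJ/s. The optimal diet is the largest prefix of this list for which every included type satisfies E_i/h_i > R on the types above it.
Rate on top 1: 0.468. rudd: 2.37 > 0.468 → include.
Rate on top 2: 0.6799. perch: 1.97 > 0.6799 → include.
Rate on top 3: 0.8152. roach: 1.62 > 0.8152 → include.
Optimal diet: bleak, rudd, perch, roach — 4 of 4 types.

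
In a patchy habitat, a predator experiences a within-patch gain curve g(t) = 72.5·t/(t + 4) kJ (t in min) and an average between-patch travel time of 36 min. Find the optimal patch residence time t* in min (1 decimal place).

By the marginal value theorem, leave when the instantaneous gain rate g'(t) equals the habitat-wide average g(t)/(T + t).
g'(t) = 72.5·4/(t + 4)². Setting 72.5·4/(t+4)² = 72.5t/[(t+4)(36+t)] gives 4(36+t) = t(t+4), so t² = 4×36 = 144.
t* = √144 = 12 min.

12.0 min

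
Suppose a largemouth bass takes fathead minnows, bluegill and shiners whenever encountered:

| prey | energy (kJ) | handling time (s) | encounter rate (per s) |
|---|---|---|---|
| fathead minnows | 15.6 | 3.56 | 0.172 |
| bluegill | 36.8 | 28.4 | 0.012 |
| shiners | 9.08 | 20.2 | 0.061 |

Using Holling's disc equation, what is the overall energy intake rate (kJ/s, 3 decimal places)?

R = (0.172×15.6 + 0.012×36.8 + 0.061×9.08) / (1 + 0.172×3.56 + 0.012×28.4 + 0.061×20.2) = 3.679/3.185 = 1.155 kJ/s.

1.155 kJ/s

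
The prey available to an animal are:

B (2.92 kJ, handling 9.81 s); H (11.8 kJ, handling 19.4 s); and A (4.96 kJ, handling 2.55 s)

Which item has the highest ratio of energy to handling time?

In descending order of E/h:
A: 4.96/2.55 = 1.95 kJ/s
H: 11.8/19.4 = 0.608 kJ/s
B: 2.92/9.81 = 0.298 kJ/s

A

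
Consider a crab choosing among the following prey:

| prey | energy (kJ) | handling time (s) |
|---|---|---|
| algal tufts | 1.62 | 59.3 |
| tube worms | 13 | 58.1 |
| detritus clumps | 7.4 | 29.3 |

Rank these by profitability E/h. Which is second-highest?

tube worms

Profitability E/h (kJ/s): algal tufts = 1.62/59.3 = 0.0273, tube worms = 13/58.1 = 0.224, detritus clumps = 7.4/29.3 = 0.253.
Ranked: detritus clumps > tube worms > algal tufts.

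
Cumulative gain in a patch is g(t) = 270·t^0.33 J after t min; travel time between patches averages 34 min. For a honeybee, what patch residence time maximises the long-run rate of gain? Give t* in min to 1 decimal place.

Maximise g(t)/(T+t): set derivative to zero → g'(t)(T+t) = g(t).
g'(t) = 0.33·270·t^-0.67. Setting 0.33·270·t^-0.67 = 270·t^0.33/(34+t) gives 0.33(34+t) = t, so 0.67·t = 0.33×34.
t* = 0.33×34/0.67 = 16.75 min.

16.7 min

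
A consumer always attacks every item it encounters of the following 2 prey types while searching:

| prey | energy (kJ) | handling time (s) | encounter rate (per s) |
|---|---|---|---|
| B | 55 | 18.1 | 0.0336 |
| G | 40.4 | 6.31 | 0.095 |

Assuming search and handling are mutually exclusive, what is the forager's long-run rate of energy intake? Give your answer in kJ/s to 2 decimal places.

R = Σλ_iE_i / (1 + Σλ_ih_i)
Numerator: 0.0336×55 + 0.095×40.4 = 5.686
Denominator: 1 + 0.0336×18.1 + 0.095×6.31 = 2.208
R = 5.686/2.208 = 2.576 kJ/s

2.58 kJ/s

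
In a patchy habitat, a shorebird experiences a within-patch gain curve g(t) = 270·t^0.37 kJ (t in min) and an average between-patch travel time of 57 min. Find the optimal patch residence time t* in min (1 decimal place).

Maximise g(t)/(T+t): set derivative to zero → g'(t)(T+t) = g(t).
g'(t) = 0.37·270·t^-0.63. Setting 0.37·270·t^-0.63 = 270·t^0.37/(57+t) gives 0.37(57+t) = t, so 0.63·t = 0.37×57.
t* = 0.37×57/0.63 = 33.48 min.

33.5 min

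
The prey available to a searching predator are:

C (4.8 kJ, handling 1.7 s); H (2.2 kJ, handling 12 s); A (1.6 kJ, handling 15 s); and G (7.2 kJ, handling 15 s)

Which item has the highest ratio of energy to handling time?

In descending order of E/h:
C: 4.8/1.7 = 2.82 kJ/s
G: 7.2/15 = 0.48 kJ/s
H: 2.2/12 = 0.183 kJ/s
A: 1.6/15 = 0.107 kJ/s

C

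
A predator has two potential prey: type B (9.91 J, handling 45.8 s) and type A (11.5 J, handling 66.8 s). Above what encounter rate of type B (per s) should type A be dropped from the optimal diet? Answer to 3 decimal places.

At the threshold, the rate on type B alone equals the profitability of type A: λ·9.91/(1 + λ·45.8) = 11.5/66.8 = 0.1722.
Rearranging, λ(9.91 − 0.1722×45.8) = 0.1722, so λ = 0.1722/2.025 = 0.085 per s.

0.085 per s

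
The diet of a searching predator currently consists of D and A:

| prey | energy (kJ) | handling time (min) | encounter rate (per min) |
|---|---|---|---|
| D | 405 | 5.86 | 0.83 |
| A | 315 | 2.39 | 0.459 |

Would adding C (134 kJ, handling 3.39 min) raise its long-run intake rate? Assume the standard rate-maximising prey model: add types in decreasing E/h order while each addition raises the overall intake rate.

No

On D and A alone, R = ΣλE/(1+Σλh) = 480.7/6.961 = 69.06 kJ/min.
C: E/h = 134/3.39 = 39.53 kJ/min.
Since 39.53 < R, time spent handling C is better spent searching.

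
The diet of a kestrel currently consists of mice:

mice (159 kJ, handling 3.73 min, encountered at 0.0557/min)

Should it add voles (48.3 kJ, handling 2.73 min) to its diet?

Current rate: (0.0557×159)/(1 + 0.0557×3.73) = 7.333 kJ/min.
voles: E/h = 48.3/2.73 = 17.69 kJ/min.
17.69 > 7.333, so adding voles raises the average — include it.

Yes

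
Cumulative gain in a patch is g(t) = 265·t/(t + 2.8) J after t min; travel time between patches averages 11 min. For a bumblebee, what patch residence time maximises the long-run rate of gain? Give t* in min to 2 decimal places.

By the marginal value theorem, leave when the instantaneous gain rate g'(t) equals the habitat-wide average g(t)/(T + t).
g'(t) = 265·2.8/(t + 2.8)². Setting 265·2.8/(t+2.8)² = 265t/[(t+2.8)(11+t)] gives 2.8(11+t) = t(t+2.8), so t² = 2.8×11 = 30.8.
t* = √30.8 = 5.55 min.

5.55 min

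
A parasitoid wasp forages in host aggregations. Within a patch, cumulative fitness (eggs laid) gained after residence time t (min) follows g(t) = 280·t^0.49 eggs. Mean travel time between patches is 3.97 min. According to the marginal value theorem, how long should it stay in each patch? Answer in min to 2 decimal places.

By the marginal value theorem, leave when the instantaneous gain rate g'(t) equals the habitat-wide average g(t)/(T + t).
g'(t) = 0.49·280·t^-0.51. Setting 0.49·280·t^-0.51 = 280·t^0.49/(3.97+t) gives 0.49(3.97+t) = t, so 0.51·t = 0.49×3.97.
t* = 0.49×3.97/0.51 = 3.814 min.

3.81 min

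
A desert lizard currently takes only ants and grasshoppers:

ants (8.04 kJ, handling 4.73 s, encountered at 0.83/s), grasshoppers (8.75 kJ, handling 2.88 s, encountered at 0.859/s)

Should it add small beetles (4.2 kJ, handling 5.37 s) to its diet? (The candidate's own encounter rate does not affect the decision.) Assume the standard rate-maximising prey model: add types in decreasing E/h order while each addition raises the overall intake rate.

On ants and grasshoppers alone, R = ΣλE/(1+Σλh) = 14.19/7.4 = 1.918 kJ/s.
small beetles: E/h = 4.2/5.37 = 0.7821 kJ/s.
0.7821 < 1.918, so adding small beetles would lower the average — exclude it.

No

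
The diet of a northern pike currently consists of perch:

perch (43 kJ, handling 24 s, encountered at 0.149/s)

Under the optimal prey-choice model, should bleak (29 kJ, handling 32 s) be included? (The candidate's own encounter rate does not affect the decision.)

Current rate: (0.149×43)/(1 + 0.149×24) = 1.4 kJ/s.
bleak: E/h = 29/32 = 0.9062 kJ/s.
0.9062 < 1.4, so adding bleak would lower the average — exclude it.

No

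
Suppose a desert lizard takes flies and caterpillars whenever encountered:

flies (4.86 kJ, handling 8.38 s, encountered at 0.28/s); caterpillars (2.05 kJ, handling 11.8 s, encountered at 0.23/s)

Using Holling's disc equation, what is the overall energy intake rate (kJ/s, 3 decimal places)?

Energy encountered per unit search time: 0.28×4.86 + 0.23×2.05 = 1.832 kJ/s.
Handling time per unit search time: 0.28×8.38 + 0.23×11.8 = 5.06.
Rate = 1.832/(1 + 5.06) = 0.3023 kJ/s.

0.302 kJ/s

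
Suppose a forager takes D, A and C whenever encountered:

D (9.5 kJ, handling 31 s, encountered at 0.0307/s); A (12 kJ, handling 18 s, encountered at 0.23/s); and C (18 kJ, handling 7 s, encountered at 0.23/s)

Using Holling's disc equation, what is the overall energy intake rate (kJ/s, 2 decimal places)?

0.93 kJ/s

R = (0.0307×9.5 + 0.23×12 + 0.23×18) / (1 + 0.0307×31 + 0.23×18 + 0.23×7) = 7.192/7.702 = 0.9338 kJ/s.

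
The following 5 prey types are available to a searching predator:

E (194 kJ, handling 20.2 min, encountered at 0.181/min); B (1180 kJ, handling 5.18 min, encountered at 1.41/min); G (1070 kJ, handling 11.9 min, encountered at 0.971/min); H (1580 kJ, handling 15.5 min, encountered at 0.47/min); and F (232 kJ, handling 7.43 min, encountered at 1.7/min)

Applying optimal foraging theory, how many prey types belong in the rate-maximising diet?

1

E/h in descending order: B 228, H 102, G 89.9, F 31.2, E 9.6 kJ/min. The optimal diet is the largest prefix of this list for which every included type satisfies E_i/h_i > R on the types above it.
Rate on top 1: 200.4. H: 102 < 200.4 → exclude; stop.
Optimal diet: B — 1 of 5 types.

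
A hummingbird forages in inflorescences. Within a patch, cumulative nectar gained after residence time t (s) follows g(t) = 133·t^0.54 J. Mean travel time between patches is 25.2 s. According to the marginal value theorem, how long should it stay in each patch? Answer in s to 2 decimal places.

29.58 s

Maximise g(t)/(T+t): set derivative to zero → g'(t)(T+t) = g(t).
g'(t) = 0.54·133·t^-0.46. Setting 0.54·133·t^-0.46 = 133·t^0.54/(25.2+t) gives 0.54(25.2+t) = t, so 0.46·t = 0.54×25.2.
t* = 0.54×25.2/0.46 = 29.58 s.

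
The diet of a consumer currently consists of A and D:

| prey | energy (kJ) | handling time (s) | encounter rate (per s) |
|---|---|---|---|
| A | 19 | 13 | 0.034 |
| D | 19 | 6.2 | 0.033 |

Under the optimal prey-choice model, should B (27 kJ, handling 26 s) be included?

Intake rate on the current diet: R = (0.034×19 + 0.033×19) / (1 + 0.034×13 + 0.033×6.2) = 1.273/1.647 = 0.7731 kJ/s.
Profitability of B: 27/26 = 1.038 kJ/s.
Since 1.038 > R, including B increases the long-run rate.

Yes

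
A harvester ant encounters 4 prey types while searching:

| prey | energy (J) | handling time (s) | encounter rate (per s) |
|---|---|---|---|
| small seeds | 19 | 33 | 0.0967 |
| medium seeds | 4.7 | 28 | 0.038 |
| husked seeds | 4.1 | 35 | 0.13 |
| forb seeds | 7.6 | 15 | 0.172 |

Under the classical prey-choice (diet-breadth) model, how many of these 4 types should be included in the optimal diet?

E/h in descending order: small seeds 0.576, forb seeds 0.507, medium seeds 0.168, husked seeds 0.117 J/s. The optimal diet is the largest prefix of this list for which every included type satisfies E_i/h_i > R on the types above it.
Rate on top 1: 0.4384. forb seeds: 0.507 > 0.4384 → include.
Rate on top 2: 0.4644. medium seeds: 0.168 < 0.4644 → exclude; stop.
Optimal diet: small seeds, forb seeds — 2 of 4 types.

2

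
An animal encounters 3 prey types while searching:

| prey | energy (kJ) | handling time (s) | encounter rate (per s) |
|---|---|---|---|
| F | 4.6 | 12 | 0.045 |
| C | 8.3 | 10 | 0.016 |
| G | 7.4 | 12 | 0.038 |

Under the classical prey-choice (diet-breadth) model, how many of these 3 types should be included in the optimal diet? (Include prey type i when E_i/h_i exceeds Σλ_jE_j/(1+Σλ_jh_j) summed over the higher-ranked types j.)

Profitabilities (E/h, kJ/s): C 0.83, G 0.617, F 0.383. Add prey in this order while the next type's profitability exceeds the intake rate on those already taken.
Rate on top 1: 0.1145. G: 0.617 > 0.1145 → include.
Rate on top 2: 0.2562. F: 0.383 > 0.2562 → include.
Optimal diet: C, G, F — 3 of 3 types.

3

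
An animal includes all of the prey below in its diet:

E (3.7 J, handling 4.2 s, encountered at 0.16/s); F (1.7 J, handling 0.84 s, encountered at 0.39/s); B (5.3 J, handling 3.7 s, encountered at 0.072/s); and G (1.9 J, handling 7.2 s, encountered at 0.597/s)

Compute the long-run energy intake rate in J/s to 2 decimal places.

Energy encountered per unit search time: 0.16×3.7 + 0.39×1.7 + 0.072×5.3 + 0.597×1.9 = 2.771 J/s.
Handling time per unit search time: 0.16×4.2 + 0.39×0.84 + 0.072×3.7 + 0.597×7.2 = 5.564.
Rate = 2.771/(1 + 5.564) = 0.4221 J/s.

0.42 J/s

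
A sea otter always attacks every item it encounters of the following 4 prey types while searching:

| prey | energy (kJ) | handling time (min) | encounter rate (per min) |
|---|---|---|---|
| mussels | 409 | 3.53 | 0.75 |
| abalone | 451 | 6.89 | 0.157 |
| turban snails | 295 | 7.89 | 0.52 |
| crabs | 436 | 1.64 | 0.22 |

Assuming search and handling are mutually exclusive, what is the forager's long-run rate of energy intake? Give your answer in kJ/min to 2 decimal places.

68.19 kJ/min

Energy encountered per unit search time: 0.75×409 + 0.157×451 + 0.52×295 + 0.22×436 = 626.9 kJ/min.
Handling time per unit search time: 0.75×3.53 + 0.157×6.89 + 0.52×7.89 + 0.22×1.64 = 8.193.
Rate = 626.9/(1 + 8.193) = 68.19 kJ/min.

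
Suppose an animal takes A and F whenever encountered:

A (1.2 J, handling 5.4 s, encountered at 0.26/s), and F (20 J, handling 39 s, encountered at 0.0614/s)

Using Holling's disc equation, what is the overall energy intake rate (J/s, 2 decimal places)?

0.32 J/s

R = Σλ_iE_i / (1 + Σλ_ih_i)
Numerator: 0.26×1.2 + 0.0614×20 = 1.54
Denominator: 1 + 0.26×5.4 + 0.0614×39 = 4.799
R = 1.54/4.799 = 0.3209 J/s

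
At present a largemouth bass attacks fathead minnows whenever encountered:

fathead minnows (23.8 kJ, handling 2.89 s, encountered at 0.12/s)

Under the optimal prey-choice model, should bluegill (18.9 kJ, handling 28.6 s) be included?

Current rate: (0.12×23.8)/(1 + 0.12×2.89) = 2.121 kJ/s.
Profitability of bluegill: 18.9/28.6 = 0.6608 kJ/s.
0.6608 < 2.121, so adding bluegill would lower the average — exclude it.

No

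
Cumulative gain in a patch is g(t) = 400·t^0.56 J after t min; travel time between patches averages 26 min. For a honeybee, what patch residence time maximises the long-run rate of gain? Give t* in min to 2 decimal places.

33.09 min

Optimal t* satisfies g'(t*) = g(t*)/(T + t*).
g'(t) = 0.56·400·t^-0.44. Setting 0.56·400·t^-0.44 = 400·t^0.56/(26+t) gives 0.56(26+t) = t, so 0.44·t = 0.56×26.
t* = 0.56×26/0.44 = 33.09 min.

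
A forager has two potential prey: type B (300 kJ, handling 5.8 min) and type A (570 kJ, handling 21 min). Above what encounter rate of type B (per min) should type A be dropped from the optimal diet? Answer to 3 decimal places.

Drop type A once their profitability E₂/h₂ falls below the rate achievable on type B alone: E₂/h₂ = λE₁/(1 + λh₁).
Solve for λ: λE₁h₂ = E₂(1 + λh₁) → λ(E₁h₂ − E₂h₁) = E₂ → λ = E₂/(E₁h₂ − E₂h₁).
λ = 570/(300×21 − 570×5.8) = 570/2994 = 0.1904 per min.

0.190 per min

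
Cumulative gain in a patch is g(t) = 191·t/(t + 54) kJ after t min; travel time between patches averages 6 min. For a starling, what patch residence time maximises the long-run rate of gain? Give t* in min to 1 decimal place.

By the marginal value theorem, leave when the instantaneous gain rate g'(t) equals the habitat-wide average g(t)/(T + t).
g'(t) = 191·54/(t + 54)². Setting 191·54/(t+54)² = 191t/[(t+54)(6+t)] gives 54(6+t) = t(t+54), so t² = 54×6 = 324.
t* = √324 = 18 min.

18.0 min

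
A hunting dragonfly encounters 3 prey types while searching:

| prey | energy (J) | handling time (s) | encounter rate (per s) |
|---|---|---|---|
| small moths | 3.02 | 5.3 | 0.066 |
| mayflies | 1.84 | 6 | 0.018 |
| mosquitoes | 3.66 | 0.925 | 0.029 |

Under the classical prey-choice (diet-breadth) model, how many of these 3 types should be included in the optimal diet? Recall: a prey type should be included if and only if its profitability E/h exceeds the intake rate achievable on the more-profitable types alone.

E/h in descending order: mosquitoes 3.96, small moths 0.57, mayflies 0.307 J/s. The optimal diet is the largest prefix of this list for which every included type satisfies E_i/h_i > R on the types above it.
Rate on top 1: 0.1034. small moths: 0.57 > 0.1034 → include.
Rate on top 2: 0.2219. mayflies: 0.307 > 0.2219 → include.
Optimal diet: mosquitoes, small moths, mayflies — 3 of 3 types.

3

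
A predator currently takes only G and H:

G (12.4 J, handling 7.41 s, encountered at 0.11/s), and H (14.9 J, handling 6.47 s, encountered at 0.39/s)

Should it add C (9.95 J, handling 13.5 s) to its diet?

No

On G and H alone, R = ΣλE/(1+Σλh) = 7.175/4.338 = 1.654 J/s.
Profitability of C: 9.95/13.5 = 0.737 J/s.
0.737 < 1.654, so adding C would lower the average — exclude it.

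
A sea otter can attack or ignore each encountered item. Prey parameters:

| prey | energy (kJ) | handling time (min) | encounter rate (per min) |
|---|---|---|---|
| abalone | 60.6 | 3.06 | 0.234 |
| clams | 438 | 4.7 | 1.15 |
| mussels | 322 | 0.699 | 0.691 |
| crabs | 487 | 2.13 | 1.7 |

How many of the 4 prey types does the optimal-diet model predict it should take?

Rank by E/h (kJ/min): mussels 461, crabs 229, clams 93.2, abalone 19.8. Include each in turn until the next type's E/h falls below the running intake rate.
Rate on top 1: 150. crabs: 229 > 150 → include.
Rate on top 2: 205.8. clams: 93.2 < 205.8 → exclude; stop.
Optimal diet: mussels, crabs — 2 of 4 types.

2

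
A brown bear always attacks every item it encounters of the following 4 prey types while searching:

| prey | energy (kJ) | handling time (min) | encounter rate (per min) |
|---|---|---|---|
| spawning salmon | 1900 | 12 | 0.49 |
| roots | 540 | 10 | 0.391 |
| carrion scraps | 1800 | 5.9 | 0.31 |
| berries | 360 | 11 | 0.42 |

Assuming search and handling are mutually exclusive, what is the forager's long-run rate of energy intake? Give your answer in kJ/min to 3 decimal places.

107.393 kJ/min

Energy encountered per unit search time: 0.49×1900 + 0.391×540 + 0.31×1800 + 0.42×360 = 1851 kJ/min.
Handling time per unit search time: 0.49×12 + 0.391×10 + 0.31×5.9 + 0.42×11 = 16.24.
Rate = 1851/(1 + 16.24) = 107.4 kJ/min.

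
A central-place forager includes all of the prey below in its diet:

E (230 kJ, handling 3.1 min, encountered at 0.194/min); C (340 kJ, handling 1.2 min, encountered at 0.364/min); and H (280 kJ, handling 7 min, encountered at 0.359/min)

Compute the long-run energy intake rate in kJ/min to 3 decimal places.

Energy encountered per unit search time: 0.194×230 + 0.364×340 + 0.359×280 = 268.9 kJ/min.
Handling time per unit search time: 0.194×3.1 + 0.364×1.2 + 0.359×7 = 3.551.
Rate = 268.9/(1 + 3.551) = 59.08 kJ/min.

59.083 kJ/min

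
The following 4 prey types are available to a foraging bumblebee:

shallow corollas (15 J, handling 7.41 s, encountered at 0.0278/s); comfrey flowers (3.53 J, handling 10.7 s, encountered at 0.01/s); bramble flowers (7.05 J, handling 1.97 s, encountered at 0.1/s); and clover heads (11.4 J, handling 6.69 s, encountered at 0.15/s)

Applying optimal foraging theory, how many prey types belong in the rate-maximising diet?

E/h in descending order: bramble flowers 3.58, shallow corollas 2.02, clover heads 1.7, comfrey flowers 0.33 J/s. The optimal diet is the largest prefix of this list for which every included type satisfies E_i/h_i > R on the types above it.
Rate on top 1: 0.589. shallow corollas: 2.02 > 0.589 → include.
Rate on top 2: 0.7997. clover heads: 1.7 > 0.7997 → include.
Rate on top 3: 1.177. comfrey flowers: 0.33 < 1.177 → exclude; stop.
Optimal diet: bramble flowers, shallow corollas, clover heads — 3 of 4 types.

3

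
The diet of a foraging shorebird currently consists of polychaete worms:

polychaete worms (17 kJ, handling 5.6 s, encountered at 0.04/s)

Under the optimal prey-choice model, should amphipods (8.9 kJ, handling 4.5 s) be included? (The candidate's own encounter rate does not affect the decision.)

Yes

Intake rate on the current diet: R = (0.04×17) / (1 + 0.04×5.6) = 0.68/1.224 = 0.5556 kJ/s.
Profitability of amphipods: 8.9/4.5 = 1.978 kJ/s.
Since 1.978 > R, including amphipods increases the long-run rate.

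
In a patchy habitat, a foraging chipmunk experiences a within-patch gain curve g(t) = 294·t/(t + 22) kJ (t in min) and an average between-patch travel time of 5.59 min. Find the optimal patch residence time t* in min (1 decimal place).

Maximise g(t)/(T+t): set derivative to zero → g'(t)(T+t) = g(t).
g'(t) = 294·22/(t + 22)². Setting 294·22/(t+22)² = 294t/[(t+22)(5.59+t)] gives 22(5.59+t) = t(t+22), so t² = 22×5.59 = 123.
t* = √123 = 11.09 min.

11.1 min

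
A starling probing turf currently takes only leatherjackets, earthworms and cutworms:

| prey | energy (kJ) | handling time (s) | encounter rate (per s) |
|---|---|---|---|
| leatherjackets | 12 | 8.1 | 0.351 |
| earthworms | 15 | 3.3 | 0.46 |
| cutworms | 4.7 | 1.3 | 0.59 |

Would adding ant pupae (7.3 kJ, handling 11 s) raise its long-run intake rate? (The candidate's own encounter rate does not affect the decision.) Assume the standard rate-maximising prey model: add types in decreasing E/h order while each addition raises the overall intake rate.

No

Intake rate on the current diet: R = (0.351×12 + 0.46×15 + 0.59×4.7) / (1 + 0.351×8.1 + 0.46×3.3 + 0.59×1.3) = 13.88/6.128 = 2.266 kJ/s.
ant pupae: E/h = 7.3/11 = 0.6636 kJ/s.
0.6636 < 2.266, so adding ant pupae would lower the average — exclude it.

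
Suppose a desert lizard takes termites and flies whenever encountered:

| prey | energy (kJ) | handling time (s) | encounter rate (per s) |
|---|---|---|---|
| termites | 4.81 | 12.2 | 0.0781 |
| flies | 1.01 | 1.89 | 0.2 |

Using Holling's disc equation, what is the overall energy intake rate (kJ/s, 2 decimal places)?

Energy encountered per unit search time: 0.0781×4.81 + 0.2×1.01 = 0.5777 kJ/s.
Handling time per unit search time: 0.0781×12.2 + 0.2×1.89 = 1.331.
Rate = 0.5777/(1 + 1.331) = 0.2478 kJ/s.

0.25 kJ/s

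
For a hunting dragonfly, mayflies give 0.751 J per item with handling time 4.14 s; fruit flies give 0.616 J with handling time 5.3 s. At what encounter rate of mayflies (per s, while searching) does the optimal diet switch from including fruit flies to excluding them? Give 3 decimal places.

The zero-one rule: include fruit flies iff E₂/h₂ > λE₁/(1+λh₁). Equality gives the switch point.
λE₁h₂ = E₂ + λE₂h₁ ⇒ λ = E₂/(E₁h₂ − E₂h₁) = 0.616/(3.98 − 2.55) = 0.4308 per s.

0.431 per s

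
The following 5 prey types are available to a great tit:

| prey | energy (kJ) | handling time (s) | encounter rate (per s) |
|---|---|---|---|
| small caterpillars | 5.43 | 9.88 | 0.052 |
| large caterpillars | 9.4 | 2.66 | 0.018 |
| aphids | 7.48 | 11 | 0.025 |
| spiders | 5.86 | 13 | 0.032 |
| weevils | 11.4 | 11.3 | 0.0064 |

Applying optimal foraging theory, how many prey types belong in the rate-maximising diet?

Rank by E/h (kJ/s): large caterpillars 3.53, weevils 1.01, aphids 0.68, small caterpillars 0.55, spiders 0.451. Include each in turn until the next type's E/h falls below the running intake rate.
Rate on top 1: 0.1615. weevils: 1.01 > 0.1615 → include.
Rate on top 2: 0.2162. aphids: 0.68 > 0.2162 → include.
Rate on top 3: 0.3076. small caterpillars: 0.55 > 0.3076 → include.
Rate on top 4: 0.3727. spiders: 0.451 > 0.3727 → include.
Optimal diet: large caterpillars, weevils, aphids, small caterpillars, spiders — 5 of 5 types.

5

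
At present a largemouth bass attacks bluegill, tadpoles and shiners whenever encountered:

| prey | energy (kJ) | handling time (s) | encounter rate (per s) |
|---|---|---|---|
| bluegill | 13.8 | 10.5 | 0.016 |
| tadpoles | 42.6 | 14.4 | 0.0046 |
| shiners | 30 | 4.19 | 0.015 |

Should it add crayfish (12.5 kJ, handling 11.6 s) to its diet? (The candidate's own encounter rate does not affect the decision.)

Intake rate on the current diet: R = (0.016×13.8 + 0.0046×42.6 + 0.015×30) / (1 + 0.016×10.5 + 0.0046×14.4 + 0.015×4.19) = 0.8668/1.297 = 0.6682 kJ/s.
Profitability of crayfish: 12.5/11.6 = 1.078 kJ/s.
Since 1.078 > R, including crayfish increases the long-run rate.

Yes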